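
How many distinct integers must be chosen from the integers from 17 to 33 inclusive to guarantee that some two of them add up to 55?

12

A set avoiding the sum 55 can contain at most one of each pair {x, 55−x}, plus the 5 elements whose complement lies outside the range.
The integers 17, …, 27 (11 of them) are such a set: any two sum to at least 17+18 = 35 and at most 26+27 = 53 < 55.
By pigeonhole, any 12th integer completes one of the 6 pairs, so 12 choices force a sum of 55.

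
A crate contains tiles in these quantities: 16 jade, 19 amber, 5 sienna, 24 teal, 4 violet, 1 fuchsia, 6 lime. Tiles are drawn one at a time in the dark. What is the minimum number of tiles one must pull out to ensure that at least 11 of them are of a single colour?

47

Pigeonhole: the 7 colours are the holes; the tiles drawn are the pigeons.
To avoid 11 of any one colour, the worst case takes at most 10 of each colour, or every tile of a colour that has fewer than 10.
That gives 10 + 10 + 5 + 10 + 4 + 1 + 6 = 46 tiles with no colour reaching 11.
The next tile forces some colour to 11, so 46 + 1 = 47.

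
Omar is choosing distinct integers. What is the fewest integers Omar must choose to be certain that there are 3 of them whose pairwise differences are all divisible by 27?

55

Integers whose pairwise differences are multiples of 27 are exactly those sharing a remainder mod 27. By pigeonhole, the 27 residue classes mod 27 are the pigeonholes.
With 54 integers one could put 2 in each residue class and have no class reach 3.
The 55th integer pushes some class to 3, so 27·2 + 1 = 55.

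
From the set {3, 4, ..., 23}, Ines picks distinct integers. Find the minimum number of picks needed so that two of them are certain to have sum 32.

Group the elements by complementary pair {x, 32−x}: {9,23}, {10,22}, {11,21}, …, giving 7 two-element pairs, the single value 16 (it cannot pair with itself since the integers are distinct), and 6 integers whose partner 32−x falls outside [3,23].
Treating each of those 14 groups as a pigeonhole, one can pick one integer per group — 14 integers — with no two summing to 32.
The 15th integer lands in an occupied pair, forcing a sum of 32.

15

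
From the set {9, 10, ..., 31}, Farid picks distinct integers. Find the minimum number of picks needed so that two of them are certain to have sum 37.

Group the elements by complementary pair {x, 37−x}: {9,28}, {10,27}, {11,26}, …, giving 10 two-element pairs and 3 integers whose partner 37−x falls outside [9,31].
Pigeonhole: treating each of those 13 groups as a pigeonhole, one can pick one integer per group — 13 integers — with no two summing to 37.
The 14th integer lands in an occupied pair, forcing a sum of 37.

14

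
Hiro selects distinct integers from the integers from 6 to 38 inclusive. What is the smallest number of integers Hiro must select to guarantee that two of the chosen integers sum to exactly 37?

21

Two chosen integers sum to 37 exactly when both halves of some pair {x, 37−x} with 6 ≤ x ≤ 37−x ≤ 31 are chosen — 13 such pairs.
The remaining 7 elements (those with no distinct partner in range) can never complete a 37-sum, so the worst case takes all of them and one from each pair: 7 + 13 = 20.
By pigeonhole, the 21st integer has to be the second member of some pair, so 20 + 1 = 21.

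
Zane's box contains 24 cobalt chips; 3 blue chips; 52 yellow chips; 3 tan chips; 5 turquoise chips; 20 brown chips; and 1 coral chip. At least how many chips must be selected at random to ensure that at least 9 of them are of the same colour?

37

An adversary could hand out at most 8 chips per colour (4 colours run out sooner): 8 + 3 + 8 + 3 + 5 + 8 + 1 = 36 chips and still no colour has 9.
One more chip lands in a colour already at 8, so 37 draws are enough and 36 are not.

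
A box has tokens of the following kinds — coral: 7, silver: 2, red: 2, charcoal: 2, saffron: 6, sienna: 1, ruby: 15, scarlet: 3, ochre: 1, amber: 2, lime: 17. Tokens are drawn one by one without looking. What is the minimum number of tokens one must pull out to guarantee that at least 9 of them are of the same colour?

Pigeonhole: the 11 colours are the holes; the tokens drawn are the pigeons.
To avoid 9 of any one colour, the worst case takes at most 8 of each colour, or every token of a colour that has fewer than 8.
That gives 7 + 2 + 2 + 2 + 6 + 1 + 8 + 3 + 1 + 2 + 8 = 42 tokens with no colour reaching 9.
The next token forces some colour to 9, so 42 + 1 = 43.

43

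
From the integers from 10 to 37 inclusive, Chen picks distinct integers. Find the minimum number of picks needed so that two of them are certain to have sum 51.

17

Group the elements by complementary pair {x, 51−x}: {14,37}, {15,36}, {16,35}, …, giving 12 two-element pairs and 4 integers whose partner 51−x falls outside [10,37].
Treating each of those 16 groups as a pigeonhole, one can pick one integer per group — 16 integers — with no two summing to 51.
The 17th integer lands in an occupied pair, forcing a sum of 51.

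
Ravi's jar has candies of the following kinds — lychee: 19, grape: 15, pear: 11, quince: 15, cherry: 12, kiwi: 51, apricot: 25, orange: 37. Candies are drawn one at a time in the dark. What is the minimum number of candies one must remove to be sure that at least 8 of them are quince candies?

In the worst case for collecting quince candies, every non-quince candy comes out first.
There are 19 + 15 + 11 + 12 + 51 + 25 + 37 = 170 non-quince candies altogether.
After those, each further candy must be quince, so 170 + 8 = 178 draws guarantee 8 quince candies.

178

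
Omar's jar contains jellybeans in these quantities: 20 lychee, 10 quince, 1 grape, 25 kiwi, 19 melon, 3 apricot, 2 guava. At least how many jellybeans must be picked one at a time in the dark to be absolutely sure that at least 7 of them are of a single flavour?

An adversary could hand out at most 6 jellybeans per flavour (grape, apricot, guava run out sooner): 6 + 6 + 1 + 6 + 6 + 3 + 2 = 30 jellybeans and still no flavour has 7.
One more jellybean lands in a flavour already at 6, so 31 draws are enough and 30 are not.

31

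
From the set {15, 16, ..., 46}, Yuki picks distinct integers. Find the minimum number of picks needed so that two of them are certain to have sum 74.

24

A set avoiding the sum 74 can contain at most one of each pair {x, 74−x}, plus the 14 elements whose complement lies outside the range or equal to its own complement.
The integers 15, …, 37 (23 of them) are such a set: any two sum to at least 15+16 = 31 and at most 36+37 = 73 < 74.
By the pigeonhole principle, any 24th integer completes one of the 9 pairs, so 24 choices force a sum of 74.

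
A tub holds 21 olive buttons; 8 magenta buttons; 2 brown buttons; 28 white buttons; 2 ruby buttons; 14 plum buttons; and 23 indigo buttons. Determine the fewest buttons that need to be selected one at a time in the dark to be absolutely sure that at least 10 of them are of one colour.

49

Put each drawn button into a box by colour. The largest draw with every box below 10 takes min(count, 9) from each colour; colours with fewer than 9 contribute all they have.
Σ min(cᵢ, 9) = 9 + 8 + 2 + 9 + 2 + 9 + 9 = 48.
Draw number 48 + 1 = 49 must push one box to 10.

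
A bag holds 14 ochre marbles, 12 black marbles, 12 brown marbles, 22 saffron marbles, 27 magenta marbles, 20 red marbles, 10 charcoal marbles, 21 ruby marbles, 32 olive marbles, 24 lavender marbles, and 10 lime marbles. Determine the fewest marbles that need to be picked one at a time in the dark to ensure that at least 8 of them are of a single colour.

78

The 11 colours are the holes; the marbles drawn are the pigeons.
To avoid 8 of any one colour, the worst case takes at most 7 of each colour.
That gives 7 + 7 + 7 + 7 + 7 + 7 + 7 + 7 + 7 + 7 + 7 = 77 marbles with no colour reaching 8.
The next marble forces some colour to 8, so 77 + 1 = 78.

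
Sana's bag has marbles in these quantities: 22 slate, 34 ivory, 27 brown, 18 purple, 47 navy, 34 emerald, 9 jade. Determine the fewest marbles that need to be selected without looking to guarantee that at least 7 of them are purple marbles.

180

In the worst case for collecting purple marbles, every non-purple marble comes out first.
There are 22 + 34 + 27 + 47 + 34 + 9 = 173 non-purple marbles altogether.
After those, each further marble must be purple, so 173 + 7 = 180 draws guarantee 7 purple marbles.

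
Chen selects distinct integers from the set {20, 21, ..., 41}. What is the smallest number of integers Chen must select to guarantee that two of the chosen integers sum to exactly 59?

13

Group the elements by complementary pair {x, 59−x}: {20,39}, {21,38}, {22,37}, …, giving 10 two-element pairs and 2 integers whose partner 59−x falls outside [20,41].
Treating each of those 12 groups as a pigeonhole, one can pick one integer per group — 12 integers — with no two summing to 59.
The 13th integer lands in an occupied pair, forcing a sum of 59.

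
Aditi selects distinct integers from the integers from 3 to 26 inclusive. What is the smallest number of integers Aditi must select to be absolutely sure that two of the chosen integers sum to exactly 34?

A set avoiding the sum 34 can contain at most one of each pair {x, 34−x}, plus the 6 elements whose complement lies outside the range or equal to its own complement.
The integers 3, …, 17 (15 of them) are such a set: any two sum to at least 3+4 = 7 and at most 16+17 = 33 < 34.
Pigeonhole: any 16th integer completes one of the 9 pairs, so 16 choices force a sum of 34.

16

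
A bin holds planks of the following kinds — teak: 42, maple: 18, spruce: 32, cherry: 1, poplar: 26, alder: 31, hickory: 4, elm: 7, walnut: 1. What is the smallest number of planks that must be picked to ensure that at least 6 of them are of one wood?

37

By pigeonhole, put each drawn plank into a box by wood. The largest draw with every box below 6 takes min(count, 5) from each wood; woods with fewer than 5 contribute all they have.
Σ min(cᵢ, 5) = 5 + 5 + 5 + 1 + 5 + 5 + 4 + 5 + 1 = 36.
Draw number 36 + 1 = 37 must push one box to 6.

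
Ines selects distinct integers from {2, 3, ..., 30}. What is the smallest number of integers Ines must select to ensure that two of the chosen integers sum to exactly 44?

Two chosen integers sum to 44 exactly when both halves of some pair {x, 44−x} with 14 ≤ x ≤ 44−x ≤ 30 are chosen — 8 such pairs.
The remaining 13 elements (those with no distinct partner in range) can never complete a 44-sum, so the worst case takes all of them and one from each pair: 13 + 8 = 21.
By the pigeonhole principle, the 22nd integer has to be the second member of some pair, so 21 + 1 = 22.

22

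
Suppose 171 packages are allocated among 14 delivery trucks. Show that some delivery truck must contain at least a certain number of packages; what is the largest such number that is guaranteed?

13

By the pigeonhole principle, the 14 delivery trucks are the holes and the 171 packages are the pigeons.
If every delivery truck held at most 12 packages, the total would be at most 14 × 12 = 168, which is less than 171.
So some delivery truck holds at least ⌈171/14⌉ = 13 packages.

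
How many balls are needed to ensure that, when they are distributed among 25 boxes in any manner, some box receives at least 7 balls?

With 150 balls one could put exactly 6 in each of the 25 boxes, and no box would reach 7.
By the pigeonhole principle, one more ball must land in a box that already has 6, giving it 7.
So 25 × 6 + 1 = 151 balls are required.

151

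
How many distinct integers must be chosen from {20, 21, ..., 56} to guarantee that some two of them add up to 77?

A set avoiding the sum 77 can contain at most one of each pair {x, 77−x}, plus the 1 element whose complement lies outside the range.
The integers 20, …, 38 (19 of them) are such a set: any two sum to at least 20+21 = 41 and at most 37+38 = 75 < 77.
By pigeonhole, any 20th integer completes one of the 18 pairs, so 20 choices force a sum of 77.

20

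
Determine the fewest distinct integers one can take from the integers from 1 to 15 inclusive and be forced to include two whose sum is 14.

10

Group the elements by complementary pair {x, 14−x}: {1,13}, {2,12}, {3,11}, …, giving 6 two-element pairs, the single value 7 (it cannot pair with itself since the integers are distinct), and 2 integers whose partner 14−x falls outside [1,15].
Treating each of those 9 groups as a pigeonhole, one can pick one integer per group — 9 integers — with no two summing to 14.
The 10th integer lands in an occupied pair, forcing a sum of 14.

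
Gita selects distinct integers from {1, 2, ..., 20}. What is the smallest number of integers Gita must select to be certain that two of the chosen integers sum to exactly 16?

14

Two chosen integers sum to 16 exactly when both halves of some pair {x, 16−x} with 1 ≤ x ≤ 16−x ≤ 15 are chosen — 7 such pairs.
The remaining 6 elements (those with no distinct partner in range) can never complete a 16-sum, so the worst case takes all of them and one from each pair: 6 + 7 = 13.
Pigeonhole: the 14th integer has to be the second member of some pair, so 13 + 1 = 14.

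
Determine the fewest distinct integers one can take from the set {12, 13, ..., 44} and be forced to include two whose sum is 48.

22

Group the elements by complementary pair {x, 48−x}: {12,36}, {13,35}, {14,34}, …, giving 12 two-element pairs, the single value 24 (it cannot pair with itself since the integers are distinct), and 8 integers whose partner 48−x falls outside [12,44].
By pigeonhole, treating each of those 21 groups as a pigeonhole, one can pick one integer per group — 21 integers — with no two summing to 48.
The 22nd integer lands in an occupied pair, forcing a sum of 48.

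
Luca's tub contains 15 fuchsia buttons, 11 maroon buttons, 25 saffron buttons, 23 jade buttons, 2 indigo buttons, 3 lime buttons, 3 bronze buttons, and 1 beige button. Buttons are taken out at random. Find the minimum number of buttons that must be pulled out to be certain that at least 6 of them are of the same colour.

30

Put each drawn button into a box by colour. The largest draw with every box below 6 takes min(count, 5) from each colour; colours with fewer than 5 contribute all they have.
Σ min(cᵢ, 5) = 5 + 5 + 5 + 5 + 2 + 3 + 3 + 1 = 29.
Draw number 29 + 1 = 30 must push one box to 6.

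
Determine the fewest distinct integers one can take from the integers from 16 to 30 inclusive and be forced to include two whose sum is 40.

Group the elements by complementary pair {x, 40−x}: {16,24}, {17,23}, {18,22}, …, giving 4 two-element pairs; the single value 20 (it cannot pair with itself since the integers are distinct); and 6 integers whose partner 40−x falls outside [16,30].
By the pigeonhole principle, treating each of those 11 groups as a pigeonhole, one can pick one integer per group — 11 integers — with no two summing to 40.
The 12th integer lands in an occupied pair, forcing a sum of 40.

12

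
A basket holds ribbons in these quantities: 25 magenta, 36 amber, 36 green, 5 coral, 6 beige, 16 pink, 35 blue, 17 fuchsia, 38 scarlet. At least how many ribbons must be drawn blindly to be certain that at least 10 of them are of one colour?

75

The 9 colours are the holes; the ribbons drawn are the pigeons.
To avoid 10 of any one colour, the worst case takes at most 9 of each colour, or every ribbon of a colour that has fewer than 9.
That gives 9 + 9 + 9 + 5 + 6 + 9 + 9 + 9 + 9 = 74 ribbons with no colour reaching 10.
The next ribbon forces some colour to 10, so 74 + 1 = 75.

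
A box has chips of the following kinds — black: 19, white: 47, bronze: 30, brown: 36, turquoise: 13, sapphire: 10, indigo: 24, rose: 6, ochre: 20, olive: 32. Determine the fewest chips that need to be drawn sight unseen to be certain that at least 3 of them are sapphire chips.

230

In the worst case for collecting sapphire chips, every non-sapphire chip comes out first.
There are 19 + 47 + 30 + 36 + 13 + 24 + 6 + 20 + 32 = 227 non-sapphire chips altogether.
After those, each further chip must be sapphire, so 227 + 3 = 230 draws guarantee 3 sapphire chips.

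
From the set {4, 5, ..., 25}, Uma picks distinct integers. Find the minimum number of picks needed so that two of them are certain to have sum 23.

A set avoiding the sum 23 can contain at most one of each pair {x, 23−x}, plus the 6 elements whose complement lies outside the range.
The integers 12, …, 25 (14 of them) are such a set: any two sum to at least 12+13 = 25 > 23.
Any 15th integer completes one of the 8 pairs, so 15 choices force a sum of 23.

15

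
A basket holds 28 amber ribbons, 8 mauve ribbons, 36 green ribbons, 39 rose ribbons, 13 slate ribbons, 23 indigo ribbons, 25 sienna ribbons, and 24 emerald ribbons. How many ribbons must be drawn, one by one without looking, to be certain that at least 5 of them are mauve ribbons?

193

In the worst case for collecting mauve ribbons, every non-mauve ribbon comes out first.
There are 28 + 36 + 39 + 13 + 23 + 25 + 24 = 188 non-mauve ribbons altogether.
After those, each further ribbon must be mauve, so 188 + 5 = 193 draws guarantee 5 mauve ribbons.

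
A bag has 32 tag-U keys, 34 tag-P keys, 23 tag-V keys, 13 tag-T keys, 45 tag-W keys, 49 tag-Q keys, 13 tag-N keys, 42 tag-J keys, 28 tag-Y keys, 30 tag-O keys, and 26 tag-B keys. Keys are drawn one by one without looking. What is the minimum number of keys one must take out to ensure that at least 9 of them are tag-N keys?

In the worst case for collecting tag-N keys, every non-tag-N key comes out first.
There are 32 + 34 + 23 + 13 + 45 + 49 + 42 + 28 + 30 + 26 = 322 non-tag-N keys altogether.
After those, each further key must be tag-N, so 322 + 9 = 331 draws guarantee 9 tag-N keys.

331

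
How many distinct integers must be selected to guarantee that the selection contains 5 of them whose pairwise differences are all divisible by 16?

Integers whose pairwise differences are multiples of 16 are exactly those sharing a remainder mod 16. Pigeonhole: the 16 residue classes mod 16 are the pigeonholes.
With 64 integers one could put 4 in each residue class and have no class reach 5.
The 65th integer pushes some class to 5, so 16·4 + 1 = 65.

65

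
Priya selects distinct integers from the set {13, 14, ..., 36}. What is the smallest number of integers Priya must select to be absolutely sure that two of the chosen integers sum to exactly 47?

14

Group the elements by complementary pair {x, 47−x}: {13,34}, {14,33}, {15,32}, …, giving 11 two-element pairs and 2 integers whose partner 47−x falls outside [13,36].
Treating each of those 13 groups as a pigeonhole, one can pick one integer per group — 13 integers — with no two summing to 47.
The 14th integer lands in an occupied pair, forcing a sum of 47.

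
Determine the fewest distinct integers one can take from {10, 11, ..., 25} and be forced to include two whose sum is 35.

9

Group the elements by complementary pair {x, 35−x}: {10,25}, {11,24}, {12,23}, …, giving 8 two-element pairs.
By pigeonhole, treating each of those 8 groups as a pigeonhole, one can pick one integer per group — 8 integers — with no two summing to 35.
The 9th integer lands in an occupied pair, forcing a sum of 35.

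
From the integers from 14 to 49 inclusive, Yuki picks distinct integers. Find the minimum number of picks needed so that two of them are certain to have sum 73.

A set avoiding the sum 73 can contain at most one of each pair {x, 73−x}, plus the 10 elements whose complement lies outside the range.
The integers 14, …, 36 (23 of them) are such a set: any two sum to at least 14+15 = 29 and at most 35+36 = 71 < 73.
Pigeonhole: any 24th integer completes one of the 13 pairs, so 24 choices force a sum of 73.

24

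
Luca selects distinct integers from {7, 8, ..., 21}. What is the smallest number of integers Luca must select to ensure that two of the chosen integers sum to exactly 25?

Group the elements by complementary pair {x, 25−x}: {7,18}, {8,17}, {9,16}, …, giving 6 two-element pairs and 3 integers whose partner 25−x falls outside [7,21].
By the pigeonhole principle, treating each of those 9 groups as a pigeonhole, one can pick one integer per group — 9 integers — with no two summing to 25.
The 10th integer lands in an occupied pair, forcing a sum of 25.

10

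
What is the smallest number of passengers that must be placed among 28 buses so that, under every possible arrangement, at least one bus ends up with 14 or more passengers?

With 364 passengers one could put exactly 13 in each of the 28 buses, and no bus would reach 14.
By pigeonhole, one more passenger must land in a bus that already has 13, giving it 14.
So 28 × 13 + 1 = 365 passengers are required.

365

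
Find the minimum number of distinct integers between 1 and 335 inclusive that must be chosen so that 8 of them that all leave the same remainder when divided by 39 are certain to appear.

274

By pigeonhole, the 39 residue classes mod 39 are the pigeonholes.
With 273 integers one could put 7 in each residue class and have no class reach 8.
The 274th integer pushes some class to 8, so 39·7 + 1 = 274.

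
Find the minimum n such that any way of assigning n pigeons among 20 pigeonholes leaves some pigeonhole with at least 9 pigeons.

With 160 pigeons one could put exactly 8 in each of the 20 pigeonholes, and no pigeonhole would reach 9.
One more pigeon must land in a pigeonhole that already has 8, giving it 9.
So 20 × 8 + 1 = 161 pigeons are required.

161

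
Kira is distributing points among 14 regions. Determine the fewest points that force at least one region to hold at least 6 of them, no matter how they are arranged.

With 70 points one could put exactly 5 in each of the 14 regions, and no region would reach 6.
By pigeonhole, one more point must land in a region that already has 5, giving it 6.
So 14 × 5 + 1 = 71 points are required.

71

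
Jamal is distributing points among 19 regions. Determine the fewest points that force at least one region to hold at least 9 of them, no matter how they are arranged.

153

With 152 points one could put exactly 8 in each of the 19 regions, and no region would reach 9.
By pigeonhole, one more point must land in a region that already has 8, giving it 9.
So 19 × 8 + 1 = 153 points are required.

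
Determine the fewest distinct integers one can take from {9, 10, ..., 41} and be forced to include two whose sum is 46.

20

A set avoiding the sum 46 can contain at most one of each pair {x, 46−x}, plus the 5 elements whose complement lies outside the range or equal to its own complement.
The integers 23, …, 41 (19 of them) are such a set: any two sum to at least 23+24 = 47 > 46.
Any 20th integer completes one of the 14 pairs, so 20 choices force a sum of 46.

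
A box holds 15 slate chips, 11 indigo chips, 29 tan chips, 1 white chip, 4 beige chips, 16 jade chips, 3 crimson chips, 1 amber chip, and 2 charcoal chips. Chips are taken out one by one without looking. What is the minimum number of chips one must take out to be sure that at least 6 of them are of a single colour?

Pigeonhole: put each drawn chip into a box by colour. The largest draw with every box below 6 takes min(count, 5) from each colour; colours with fewer than 5 contribute all they have.
Σ min(cᵢ, 5) = 5 + 5 + 5 + 1 + 4 + 5 + 3 + 1 + 2 = 31.
Draw number 31 + 1 = 32 must push one box to 6.

32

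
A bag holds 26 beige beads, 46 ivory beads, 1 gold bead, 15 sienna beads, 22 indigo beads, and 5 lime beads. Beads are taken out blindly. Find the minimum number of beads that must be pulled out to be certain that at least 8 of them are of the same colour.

An adversary could hand out at most 7 beads per colour (gold, lime run out sooner): 7 + 7 + 1 + 7 + 7 + 5 = 34 beads and still no colour has 8.
Pigeonhole: one more bead lands in a colour already at 7, so 35 draws are enough and 34 are not.

35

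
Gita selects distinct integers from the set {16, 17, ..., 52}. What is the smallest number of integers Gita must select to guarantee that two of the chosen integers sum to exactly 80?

Two chosen integers sum to 80 exactly when both halves of some pair {x, 80−x} with 28 ≤ x ≤ 80−x ≤ 52 are chosen — 12 such pairs.
The remaining 13 elements (those with no distinct partner in range) can never complete a 80-sum, so the worst case takes all of them and one from each pair: 13 + 12 = 25.
By the pigeonhole principle, the 26th integer has to be the second member of some pair, so 25 + 1 = 26.

26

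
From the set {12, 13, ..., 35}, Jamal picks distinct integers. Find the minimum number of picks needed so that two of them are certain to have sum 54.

Group the elements by complementary pair {x, 54−x}: {19,35}, {20,34}, {21,33}, …, giving 8 two-element pairs, the single value 27 (it cannot pair with itself since the integers are distinct), and 7 integers whose partner 54−x falls outside [12,35].
Pigeonhole: treating each of those 16 groups as a pigeonhole, one can pick one integer per group — 16 integers — with no two summing to 54.
The 17th integer lands in an occupied pair, forcing a sum of 54.

17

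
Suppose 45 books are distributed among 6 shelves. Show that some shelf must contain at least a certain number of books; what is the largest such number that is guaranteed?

8

By pigeonhole, the 6 shelves are the holes and the 45 books are the pigeons.
If every shelf held at most 7 books, the total would be at most 6 × 7 = 42, which is less than 45.
So some shelf holds at least ⌈45/6⌉ = 8 books.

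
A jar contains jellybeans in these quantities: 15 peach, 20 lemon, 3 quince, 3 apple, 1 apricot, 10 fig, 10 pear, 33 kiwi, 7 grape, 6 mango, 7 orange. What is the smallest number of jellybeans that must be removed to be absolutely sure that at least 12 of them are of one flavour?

81

An adversary could hand out at most 11 jellybeans per flavour (8 flavours run out sooner): 11 + 11 + 3 + 3 + 1 + 10 + 10 + 11 + 7 + 6 + 7 = 80 jellybeans and still no flavour has 12.
By the pigeonhole principle, one more jellybean lands in a flavour already at 11, so 81 draws are enough and 80 are not.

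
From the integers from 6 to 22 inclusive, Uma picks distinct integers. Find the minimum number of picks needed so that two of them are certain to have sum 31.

11

A set avoiding the sum 31 can contain at most one of each pair {x, 31−x}, plus the 3 elements whose complement lies outside the range.
The integers 6, …, 15 (10 of them) are such a set: any two sum to at least 6+7 = 13 and at most 14+15 = 29 < 31.
Any 11th integer completes one of the 7 pairs, so 11 choices force a sum of 31.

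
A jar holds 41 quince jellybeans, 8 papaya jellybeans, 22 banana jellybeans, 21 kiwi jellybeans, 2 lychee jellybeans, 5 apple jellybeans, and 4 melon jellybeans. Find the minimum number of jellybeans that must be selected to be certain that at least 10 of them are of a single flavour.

Put each drawn jellybean into a box by flavour. The largest draw with every box below 10 takes min(count, 9) from each flavour; flavours with fewer than 9 contribute all they have.
Σ min(cᵢ, 9) = 9 + 8 + 9 + 9 + 2 + 5 + 4 = 46.
Draw number 46 + 1 = 47 must push one box to 10.

47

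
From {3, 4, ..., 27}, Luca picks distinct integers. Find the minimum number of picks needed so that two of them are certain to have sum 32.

15

Two chosen integers sum to 32 exactly when both halves of some pair {x, 32−x} with 5 ≤ x ≤ 32−x ≤ 27 are chosen — 11 such pairs.
The remaining 3 elements (those with no distinct partner in range) can never complete a 32-sum, so the worst case takes all of them and one from each pair: 3 + 11 = 14.
The 15th integer has to be the second member of some pair, so 14 + 1 = 15.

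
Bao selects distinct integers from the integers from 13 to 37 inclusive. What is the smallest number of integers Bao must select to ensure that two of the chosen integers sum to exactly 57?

Two chosen integers sum to 57 exactly when both halves of some pair {x, 57−x} with 20 ≤ x ≤ 57−x ≤ 37 are chosen — 9 such pairs.
The remaining 7 elements (those with no distinct partner in range) can never complete a 57-sum, so the worst case takes all of them and one from each pair: 7 + 9 = 16.
The 17th integer has to be the second member of some pair, so 16 + 1 = 17.

17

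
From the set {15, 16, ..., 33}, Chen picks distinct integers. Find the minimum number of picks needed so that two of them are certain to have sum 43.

Two chosen integers sum to 43 exactly when both halves of some pair {x, 43−x} with 15 ≤ x ≤ 43−x ≤ 28 are chosen — 7 such pairs.
The remaining 5 elements (those with no distinct partner in range) can never complete a 43-sum, so the worst case takes all of them and one from each pair: 5 + 7 = 12.
The 13th integer has to be the second member of some pair, so 12 + 1 = 13.

13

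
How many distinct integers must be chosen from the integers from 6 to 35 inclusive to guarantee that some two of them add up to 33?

Group the elements by complementary pair {x, 33−x}: {6,27}, {7,26}, {8,25}, …, giving 11 two-element pairs and 8 integers whose partner 33−x falls outside [6,35].
Treating each of those 19 groups as a pigeonhole, one can pick one integer per group — 19 integers — with no two summing to 33.
The 20th integer lands in an occupied pair, forcing a sum of 33.

20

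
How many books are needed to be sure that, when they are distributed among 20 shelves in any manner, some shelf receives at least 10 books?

181

With 180 books one could put exactly 9 in each of the 20 shelves, and no shelf would reach 10.
Pigeonhole: one more book must land in a shelf that already has 9, giving it 10.
So 20 × 9 + 1 = 181 books are required.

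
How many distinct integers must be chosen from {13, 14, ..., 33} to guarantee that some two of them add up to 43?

Two chosen integers sum to 43 exactly when both halves of some pair {x, 43−x} with 13 ≤ x ≤ 43−x ≤ 30 are chosen — 9 such pairs.
The remaining 3 elements (those with no distinct partner in range) can never complete a 43-sum, so the worst case takes all of them and one from each pair: 3 + 9 = 12.
By pigeonhole, the 13th integer has to be the second member of some pair, so 12 + 1 = 13.

13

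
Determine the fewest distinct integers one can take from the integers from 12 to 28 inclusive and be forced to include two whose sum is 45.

12

A set avoiding the sum 45 can contain at most one of each pair {x, 45−x}, plus the 5 elements whose complement lies outside the range.
The integers 12, …, 22 (11 of them) are such a set: any two sum to at least 12+13 = 25 and at most 21+22 = 43 < 45.
Any 12th integer completes one of the 6 pairs, so 12 choices force a sum of 45.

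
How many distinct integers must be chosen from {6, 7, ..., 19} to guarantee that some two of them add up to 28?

10

Group the elements by complementary pair {x, 28−x}: {9,19}, {10,18}, {11,17}, …, giving 5 two-element pairs, the single value 14 (it cannot pair with itself since the integers are distinct), and 3 integers whose partner 28−x falls outside [6,19].
Treating each of those 9 groups as a pigeonhole, one can pick one integer per group — 9 integers — with no two summing to 28.
The 10th integer lands in an occupied pair, forcing a sum of 28.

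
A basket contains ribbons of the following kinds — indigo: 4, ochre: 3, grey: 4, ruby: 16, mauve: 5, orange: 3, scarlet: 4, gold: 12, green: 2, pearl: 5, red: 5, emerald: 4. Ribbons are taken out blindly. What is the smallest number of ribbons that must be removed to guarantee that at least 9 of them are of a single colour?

56

The 12 colours are the holes; the ribbons drawn are the pigeons.
To avoid 9 of any one colour, the worst case takes at most 8 of each colour, or every ribbon of a colour that has fewer than 8.
That gives 4 + 3 + 4 + 8 + 5 + 3 + 4 + 8 + 2 + 5 + 5 + 4 = 55 ribbons with no colour reaching 9.
The next ribbon forces some colour to 9, so 55 + 1 = 56.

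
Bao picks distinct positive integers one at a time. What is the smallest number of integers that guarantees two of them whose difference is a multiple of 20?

Integers whose pairwise differences are multiples of 20 are exactly those sharing a remainder mod 20. By the pigeonhole principle, the 20 residue classes mod 20 are the pigeonholes.
With 20 integers one could put 1 in each residue class and have no class reach 2.
The 21st integer pushes some class to 2, so 20·1 + 1 = 21.

21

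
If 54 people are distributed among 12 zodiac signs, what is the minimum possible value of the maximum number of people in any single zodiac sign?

5

By pigeonhole, the 12 zodiac signs are the holes and the 54 people are the pigeons.
If every zodiac sign held at most 4 people, the total would be at most 12 × 4 = 48, which is less than 54.
So some zodiac sign holds at least ⌈54/12⌉ = 5 people.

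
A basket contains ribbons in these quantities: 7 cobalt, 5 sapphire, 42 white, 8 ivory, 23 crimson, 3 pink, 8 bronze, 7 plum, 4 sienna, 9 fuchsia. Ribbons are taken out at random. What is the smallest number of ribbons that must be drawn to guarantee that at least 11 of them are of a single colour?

The 10 colours are the holes; the ribbons drawn are the pigeons.
To avoid 11 of any one colour, the worst case takes at most 10 of each colour, or every ribbon of a colour that has fewer than 10.
That gives 7 + 5 + 10 + 8 + 10 + 3 + 8 + 7 + 4 + 9 = 71 ribbons with no colour reaching 11.
The next ribbon forces some colour to 11, so 71 + 1 = 72.

72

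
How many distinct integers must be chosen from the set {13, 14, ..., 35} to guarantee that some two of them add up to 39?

17

Group the elements by complementary pair {x, 39−x}: {13,26}, {14,25}, {15,24}, …, giving 7 two-element pairs and 9 integers whose partner 39−x falls outside [13,35].
By pigeonhole, treating each of those 16 groups as a pigeonhole, one can pick one integer per group — 16 integers — with no two summing to 39.
The 17th integer lands in an occupied pair, forcing a sum of 39.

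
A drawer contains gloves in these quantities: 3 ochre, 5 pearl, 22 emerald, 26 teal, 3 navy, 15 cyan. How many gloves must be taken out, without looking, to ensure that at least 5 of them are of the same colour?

An adversary could hand out at most 4 gloves per colour (ochre, navy run out sooner): 3 + 4 + 4 + 4 + 3 + 4 = 22 gloves and still no colour has 5.
One more glove lands in a colour already at 4, so 23 draws are enough and 22 are not.

23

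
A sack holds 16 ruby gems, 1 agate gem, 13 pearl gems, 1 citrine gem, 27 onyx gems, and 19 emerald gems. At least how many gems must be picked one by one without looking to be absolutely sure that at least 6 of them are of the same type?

23

An adversary could hand out at most 5 gems per type (agate, citrine run out sooner): 5 + 1 + 5 + 1 + 5 + 5 = 22 gems and still no type has 6.
By the pigeonhole principle, one more gem lands in a type already at 5, so 23 draws are enough and 22 are not.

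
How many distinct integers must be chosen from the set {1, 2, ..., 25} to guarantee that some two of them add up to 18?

18

Group the elements by complementary pair {x, 18−x}: {1,17}, {2,16}, {3,15}, …, giving 8 two-element pairs, the single value 9 (it cannot pair with itself since the integers are distinct), and 8 integers whose partner 18−x falls outside [1,25].
Pigeonhole: treating each of those 17 groups as a pigeonhole, one can pick one integer per group — 17 integers — with no two summing to 18.
The 18th integer lands in an occupied pair, forcing a sum of 18.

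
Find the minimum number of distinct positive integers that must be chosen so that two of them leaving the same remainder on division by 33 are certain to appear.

The 33 residue classes mod 33 are the pigeonholes.
With 33 integers one could put 1 in each residue class and have no class reach 2.
The 34th integer pushes some class to 2, so 33·1 + 1 = 34.

34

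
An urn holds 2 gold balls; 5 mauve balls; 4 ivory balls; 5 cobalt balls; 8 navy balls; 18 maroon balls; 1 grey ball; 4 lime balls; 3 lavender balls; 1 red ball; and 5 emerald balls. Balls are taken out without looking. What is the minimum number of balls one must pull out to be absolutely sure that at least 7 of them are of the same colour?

An adversary could hand out at most 6 balls per colour (9 colours run out sooner): 2 + 5 + 4 + 5 + 6 + 6 + 1 + 4 + 3 + 1 + 5 = 42 balls and still no colour has 7.
Pigeonhole: one more ball lands in a colour already at 6, so 43 draws are enough and 42 are not.

43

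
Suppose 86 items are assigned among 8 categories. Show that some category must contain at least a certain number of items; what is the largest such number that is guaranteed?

The 8 categories are the holes and the 86 items are the pigeons.
If every category held at most 10 items, the total would be at most 8 × 10 = 80, which is less than 86.
So some category holds at least ⌈86/8⌉ = 11 items.

11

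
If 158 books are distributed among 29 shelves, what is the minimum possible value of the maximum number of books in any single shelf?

6

By pigeonhole, the 29 shelves are the holes and the 158 books are the pigeons.
If every shelf held at most 5 books, the total would be at most 29 × 5 = 145, which is less than 158.
So some shelf holds at least ⌈158/29⌉ = 6 books.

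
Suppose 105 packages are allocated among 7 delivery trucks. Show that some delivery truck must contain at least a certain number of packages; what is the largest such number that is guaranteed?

15

The 7 delivery trucks are the holes and the 105 packages are the pigeons.
If every delivery truck held at most 14 packages, the total would be at most 7 × 14 = 98, which is less than 105.
So some delivery truck holds at least ⌈105/7⌉ = 15 packages.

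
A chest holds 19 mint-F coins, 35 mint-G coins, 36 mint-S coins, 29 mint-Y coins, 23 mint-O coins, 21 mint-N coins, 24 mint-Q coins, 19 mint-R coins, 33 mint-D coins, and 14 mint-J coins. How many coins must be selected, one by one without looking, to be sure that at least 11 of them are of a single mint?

Pigeonhole: the 10 mints are the holes; the coins drawn are the pigeons.
To avoid 11 of any one mint, the worst case takes at most 10 of each mint.
That gives 10 + 10 + 10 + 10 + 10 + 10 + 10 + 10 + 10 + 10 = 100 coins with no mint reaching 11.
The next coin forces some mint to 11, so 100 + 1 = 101.

101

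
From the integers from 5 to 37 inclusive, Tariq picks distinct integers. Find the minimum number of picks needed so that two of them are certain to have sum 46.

20

A set avoiding the sum 46 can contain at most one of each pair {x, 46−x}, plus the 5 elements whose complement lies outside the range or equal to its own complement.
The integers 5, …, 23 (19 of them) are such a set: any two sum to at least 5+6 = 11 and at most 22+23 = 45 < 46.
By pigeonhole, any 20th integer completes one of the 14 pairs, so 20 choices force a sum of 46.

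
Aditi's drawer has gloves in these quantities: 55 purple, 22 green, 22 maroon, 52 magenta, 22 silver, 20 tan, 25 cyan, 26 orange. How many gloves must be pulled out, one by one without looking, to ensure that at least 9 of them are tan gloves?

233

In the worst case for collecting tan gloves, every non-tan glove comes out first.
There are 55 + 22 + 22 + 52 + 22 + 25 + 26 = 224 non-tan gloves altogether.
After those, each further glove must be tan, so 224 + 9 = 233 draws guarantee 9 tan gloves.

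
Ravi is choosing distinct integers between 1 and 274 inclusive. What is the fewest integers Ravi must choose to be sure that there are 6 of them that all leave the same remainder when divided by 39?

By pigeonhole, the 39 residue classes mod 39 are the pigeonholes.
With 195 integers one could put 5 in each residue class and have no class reach 6.
The 196th integer pushes some class to 6, so 39·5 + 1 = 196.

196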